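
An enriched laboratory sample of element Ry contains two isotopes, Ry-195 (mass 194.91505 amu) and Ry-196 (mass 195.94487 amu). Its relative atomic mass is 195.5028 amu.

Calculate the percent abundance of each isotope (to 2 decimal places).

Writing the weighted mean with unknown fraction x of Ry-195:
194.91505·x + 195.94487·(1 − x) = 195.5028
(194.91505 − 195.94487)·x = 195.5028 − 195.94487
x = -0.44207 / -1.02982 = 0.42927 → 42.93% Ry-195, 57.07% Ry-196.

Ry-195: 42.93%, Ry-196: 57.07%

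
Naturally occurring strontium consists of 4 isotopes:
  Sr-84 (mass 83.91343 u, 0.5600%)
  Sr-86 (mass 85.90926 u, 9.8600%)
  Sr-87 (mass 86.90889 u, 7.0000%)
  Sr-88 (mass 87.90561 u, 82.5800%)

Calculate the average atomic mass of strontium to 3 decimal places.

Average mass = Σ (abundance × isotope mass) = 0.005600 × 83.91343 + 0.098600 × 85.90926 + 0.070000 × 86.90889 + 0.825800 × 87.90561
= 0.469915 + 8.470653 + 6.083622 + 72.592453 = 87.616643 u

87.617 u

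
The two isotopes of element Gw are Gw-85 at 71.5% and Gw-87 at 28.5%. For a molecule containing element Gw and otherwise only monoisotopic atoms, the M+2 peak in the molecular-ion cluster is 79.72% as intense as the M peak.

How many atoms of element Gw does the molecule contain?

2

With n Gw atoms, P(M+2)/P(M) = C(n,1)·p^(n−1)q / p^n = n·q/p = n · 0.285/0.715.
n = 0.7972 × 0.715/0.285 = 2.00 ≈ 2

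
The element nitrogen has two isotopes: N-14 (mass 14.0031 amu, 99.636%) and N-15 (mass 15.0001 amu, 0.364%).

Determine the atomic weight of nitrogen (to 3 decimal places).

Average mass = Σ (abundance × isotope mass) = 0.99636 × 14.0031 + 0.00364 × 15.0001
= 13.95213 + 0.05460 = 14.00673 amu

14.007 amu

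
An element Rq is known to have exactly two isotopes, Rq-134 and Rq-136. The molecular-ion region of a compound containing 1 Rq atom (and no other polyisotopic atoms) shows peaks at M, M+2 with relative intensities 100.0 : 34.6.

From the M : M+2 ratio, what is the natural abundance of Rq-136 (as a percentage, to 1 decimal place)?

If p is the fraction of Rq that is Rq-134, then I(M+2)/I(M) = [C(1,1)·p^0·(1−p)] / p^1 = 1·(1−p)/p = 34.6/100.0 = 0.3460
(1−p)/p = 0.3460/1 = 0.3460  ⇒  p = 1/(1 + 0.3460) = 0.7429
Rq-134: 74.3%, Rq-136: 25.7%.

25.7%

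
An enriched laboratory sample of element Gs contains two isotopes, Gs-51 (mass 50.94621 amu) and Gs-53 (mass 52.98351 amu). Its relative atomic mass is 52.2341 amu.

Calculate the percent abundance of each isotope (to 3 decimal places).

Writing the weighted mean with unknown fraction x of Gs-51:
50.94621·x + 52.98351·(1 − x) = 52.2341
(50.94621 − 52.98351)·x = 52.2341 − 52.98351
x = -0.74941 / -2.03730 = 0.36784 → 36.784% Gs-51, 63.216% Gs-53.

Gs-51: 36.784%, Gs-53: 63.216%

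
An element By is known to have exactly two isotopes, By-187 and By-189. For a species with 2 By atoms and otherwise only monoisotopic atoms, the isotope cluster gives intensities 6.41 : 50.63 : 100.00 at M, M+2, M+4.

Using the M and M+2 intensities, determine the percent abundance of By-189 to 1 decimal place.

79.8%

Write p for the By-187 fraction. I(M+2)/I(M) = [C(2,1)·p^1·(1−p)] / p^2 = 2·(1−p)/p = 50.63/6.41 = 7.8986
(1−p)/p = 7.8986/2 = 3.9493  ⇒  p = 1/(1 + 3.9493) = 0.2020
By-187: 20.2%, By-189: 79.8%.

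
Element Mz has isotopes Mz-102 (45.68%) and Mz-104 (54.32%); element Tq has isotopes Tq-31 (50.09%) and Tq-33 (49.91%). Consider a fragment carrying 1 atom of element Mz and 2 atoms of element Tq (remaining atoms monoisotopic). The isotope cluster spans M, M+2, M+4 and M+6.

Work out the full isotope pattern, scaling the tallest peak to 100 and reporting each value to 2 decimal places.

Element Mz pattern (n=1): 0.4568 : 0.5432
Element Tq pattern (n=2): 0.25090081 : 0.49999838 : 0.24910081
Convolve the two distributions (both contribute in 2-u steps):
  M: 0.4568×0.25090081 = 0.114611
  M+2: 0.4568×0.49999838 + 0.5432×0.25090081 = 0.364689
  M+4: 0.4568×0.24910081 + 0.5432×0.49999838 = 0.385388
  M+6: 0.5432×0.24910081 = 0.135312
Scale to base peak (0.385388) = 100: 29.74 : 94.63 : 100.00 : 35.11

29.74 : 94.63 : 100.00 : 35.11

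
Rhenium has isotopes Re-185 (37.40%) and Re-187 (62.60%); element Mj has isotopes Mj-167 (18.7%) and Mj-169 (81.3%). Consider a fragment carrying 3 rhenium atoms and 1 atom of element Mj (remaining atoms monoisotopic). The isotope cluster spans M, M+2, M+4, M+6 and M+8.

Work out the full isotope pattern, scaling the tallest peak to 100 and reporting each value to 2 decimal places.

Rhenium pattern (n=3): 0.05231362 : 0.26268713 : 0.43968487 : 0.24531438
Element Mj pattern (n=1): 0.1870 : 0.8130
Convolve the two distributions (both contribute in 2-u steps):
  M: 0.05231362×0.1870 = 0.009783
  M+2: 0.05231362×0.8130 + 0.26268713×0.1870 = 0.091653
  M+4: 0.26268713×0.8130 + 0.43968487×0.1870 = 0.295786
  M+6: 0.43968487×0.8130 + 0.24531438×0.1870 = 0.403338
  M+8: 0.24531438×0.8130 = 0.199441
Scale to base peak (0.403338) = 100: 2.43 : 22.72 : 73.33 : 100.00 : 49.45

2.43 : 22.72 : 73.33 : 100.00 : 49.45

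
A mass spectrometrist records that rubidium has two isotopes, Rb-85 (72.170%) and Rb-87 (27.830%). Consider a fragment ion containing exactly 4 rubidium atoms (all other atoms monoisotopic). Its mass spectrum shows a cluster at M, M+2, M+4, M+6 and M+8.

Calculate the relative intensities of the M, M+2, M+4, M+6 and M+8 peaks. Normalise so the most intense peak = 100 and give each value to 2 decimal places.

Each Rb atom is independently Rb-85 (p = 0.72170) or Rb-87 (q = 0.27830); the cluster is the binomial expansion (p + q)^4.
P(M) = 0.72170^4 = 0.271286
P(M+2) = 4 × 0.72170^3 × 0.27830^1 = 0.418450
P(M+4) = 6 × 0.72170^2 × 0.27830^2 = 0.242042
P(M+6) = 4 × 0.72170^1 × 0.27830^3 = 0.062224
P(M+8) = 0.27830^4 = 0.005999
The M+2 peak is largest (0.418450); scaling to 100 gives 64.83 : 100.00 : 57.84 : 14.87 : 1.43.

64.83 : 100.00 : 57.84 : 14.87 : 1.43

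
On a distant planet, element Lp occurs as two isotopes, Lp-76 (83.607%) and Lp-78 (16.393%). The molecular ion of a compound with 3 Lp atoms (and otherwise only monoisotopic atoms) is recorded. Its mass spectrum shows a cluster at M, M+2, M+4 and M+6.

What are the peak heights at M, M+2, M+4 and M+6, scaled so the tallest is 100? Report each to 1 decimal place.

100.0 : 58.8 : 11.5 : 0.8

Expanding (0.83607 + 0.16393)^3:
P(M) = 0.83607^3 = 0.584424
P(M+2) = 3 × 0.83607^2 × 0.16393^1 = 0.343768
P(M+4) = 3 × 0.83607^1 × 0.16393^2 = 0.067403
P(M+6) = 0.16393^3 = 0.004405
The M peak is largest (0.584424); scaling to 100 gives 100.0 : 58.8 : 11.5 : 0.8.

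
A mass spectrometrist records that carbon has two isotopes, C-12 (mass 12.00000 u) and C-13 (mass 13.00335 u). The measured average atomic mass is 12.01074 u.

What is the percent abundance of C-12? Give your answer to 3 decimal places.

98.930%

Let x be the fractional abundance of C-12; then C-13 has abundance 1 − x.
12.00000·x + 13.00335·(1 − x) = 12.01074
(12.00000 − 13.00335)·x = 12.01074 − 13.00335
x = -0.99261 / -1.00335 = 0.98930 → 98.930% C-12, 1.070% C-13.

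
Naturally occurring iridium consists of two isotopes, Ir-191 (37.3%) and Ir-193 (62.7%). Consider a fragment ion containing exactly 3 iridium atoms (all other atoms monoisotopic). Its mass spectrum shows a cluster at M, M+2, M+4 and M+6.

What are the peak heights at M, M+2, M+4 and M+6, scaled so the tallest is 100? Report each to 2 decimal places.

11.80 : 59.49 : 100.00 : 56.03

Expanding (0.373 + 0.627)^3:
P(M) = 0.373^3 = 0.051895
P(M+2) = 3 × 0.373^2 × 0.627^1 = 0.261702
P(M+4) = 3 × 0.373^1 × 0.627^2 = 0.439911
P(M+6) = 0.627^3 = 0.246492
The M+4 peak is largest (0.439911); scaling to 100 gives 11.80 : 59.49 : 100.00 : 56.03.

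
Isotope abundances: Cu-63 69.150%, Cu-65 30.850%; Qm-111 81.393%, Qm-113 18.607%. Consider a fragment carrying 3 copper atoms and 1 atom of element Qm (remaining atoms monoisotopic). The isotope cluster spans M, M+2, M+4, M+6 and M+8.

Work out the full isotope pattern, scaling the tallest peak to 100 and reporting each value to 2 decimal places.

Copper pattern (n=3): 0.33065611 : 0.44254842 : 0.19743483 : 0.02936064
Element Qm pattern (n=1): 0.81393 : 0.18607
Convolve the two distributions (both contribute in 2-u steps):
  M: 0.33065611×0.81393 = 0.269131
  M+2: 0.33065611×0.18607 + 0.44254842×0.81393 = 0.421729
  M+4: 0.44254842×0.18607 + 0.19743483×0.81393 = 0.243043
  M+6: 0.19743483×0.18607 + 0.02936064×0.81393 = 0.060634
  M+8: 0.02936064×0.18607 = 0.005463
Scale to base peak (0.421729) = 100: 63.82 : 100.00 : 57.63 : 14.38 : 1.30

63.82 : 100.00 : 57.63 : 14.38 : 1.30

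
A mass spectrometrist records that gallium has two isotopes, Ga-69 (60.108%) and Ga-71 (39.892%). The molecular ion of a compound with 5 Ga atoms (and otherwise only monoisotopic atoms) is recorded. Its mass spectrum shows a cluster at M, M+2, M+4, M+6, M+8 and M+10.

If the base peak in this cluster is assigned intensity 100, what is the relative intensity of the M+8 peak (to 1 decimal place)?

Binomial terms of (0.60108 + 0.39892)^5: M 0.0785, M+2 0.2604, M+4 0.3456, M+6 0.2294, M+8 0.0761, M+10 0.0101 → M+4 is the base peak.
P(M+4) = C(5,2) × 0.60108^3 × 0.39892^2 = 10 × 0.2171685 × 0.15913717 = 0.345596 (base)
P(M+8) = C(5,4) × 0.60108^1 × 0.39892^4 = 5 × 0.60108 × 0.02532464 = 0.076111
Relative intensity = 0.076111 / 0.345596 × 100 = 22.0

22.0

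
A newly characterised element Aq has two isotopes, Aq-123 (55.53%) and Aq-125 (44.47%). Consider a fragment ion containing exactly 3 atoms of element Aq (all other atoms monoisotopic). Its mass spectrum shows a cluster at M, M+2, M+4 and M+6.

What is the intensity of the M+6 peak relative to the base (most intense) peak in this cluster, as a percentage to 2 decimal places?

21.38%

Binomial terms of (0.5553 + 0.4447)^3: M 0.1712, M+2 0.4114, M+4 0.3294, M+6 0.0879 → M+2 is the base peak.
P(M+2) = C(3,1) × 0.5553^2 × 0.4447^1 = 3 × 0.30835809 × 0.4447 = 0.411381 (base)
P(M+6) = C(3,3) × 0.5553^0 × 0.4447^3 = 1 × 1.0000 × 0.08794302 = 0.087943
Relative intensity = 0.087943 / 0.411381 × 100 = 21.38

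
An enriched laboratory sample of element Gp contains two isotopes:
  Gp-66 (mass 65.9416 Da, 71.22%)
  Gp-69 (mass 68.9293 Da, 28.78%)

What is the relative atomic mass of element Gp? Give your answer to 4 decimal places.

66.8015 Da

Weight each isotope mass by its fractional abundance: 0.7122 × 65.9416 + 0.2878 × 68.9293
= 46.96361 + 19.83785 = 66.80146 Da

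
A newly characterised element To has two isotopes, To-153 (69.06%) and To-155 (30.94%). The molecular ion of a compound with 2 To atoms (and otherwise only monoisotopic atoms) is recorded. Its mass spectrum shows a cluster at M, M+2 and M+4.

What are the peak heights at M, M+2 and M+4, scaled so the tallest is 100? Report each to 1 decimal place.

100.0 : 89.6 : 20.1

Each To atom is independently To-153 (p = 0.6906) or To-155 (q = 0.3094); the cluster is the binomial expansion (p + q)^2.
P(M) = 0.6906^2 = 0.476928
P(M+2) = 2 × 0.6906^1 × 0.3094^1 = 0.427343
P(M+4) = 0.3094^2 = 0.095728
The M peak is largest (0.476928); scaling to 100 gives 100.0 : 89.6 : 20.1.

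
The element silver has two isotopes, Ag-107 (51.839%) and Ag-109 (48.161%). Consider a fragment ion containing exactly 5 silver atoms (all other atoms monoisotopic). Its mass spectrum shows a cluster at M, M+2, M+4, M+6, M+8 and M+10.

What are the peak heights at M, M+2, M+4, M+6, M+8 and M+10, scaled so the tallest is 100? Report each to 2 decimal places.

11.59 : 53.82 : 100.00 : 92.90 : 43.16 : 8.02

The 5 Ag atoms are independent, so intensities follow the terms of (0.51839 + 0.48161)^5.
P(M) = 0.51839^5 = 0.037435
P(M+2) = 5 × 0.51839^4 × 0.48161^1 = 0.173897
P(M+4) = 10 × 0.51839^3 × 0.48161^2 = 0.323118
P(M+6) = 10 × 0.51839^2 × 0.48161^3 = 0.300192
P(M+8) = 5 × 0.51839^1 × 0.48161^4 = 0.139447
P(M+10) = 0.48161^5 = 0.025911
The M+4 peak is largest (0.323118); scaling to 100 gives 11.59 : 53.82 : 100.00 : 92.90 : 43.16 : 8.02.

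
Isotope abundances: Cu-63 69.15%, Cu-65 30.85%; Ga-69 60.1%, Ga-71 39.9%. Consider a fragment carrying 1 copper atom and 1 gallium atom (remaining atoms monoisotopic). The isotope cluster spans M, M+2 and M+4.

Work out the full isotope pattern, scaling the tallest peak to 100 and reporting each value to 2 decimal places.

90.09 : 100.00 : 26.68

Copper pattern (n=1): 0.6915 : 0.3085
Gallium pattern (n=1): 0.6010 : 0.3990
Convolve the two distributions (both contribute in 2-u steps):
  M: 0.6915×0.6010 = 0.415592
  M+2: 0.6915×0.3990 + 0.3085×0.6010 = 0.461317
  M+4: 0.3085×0.3990 = 0.123092
Scale to base peak (0.461317) = 100: 90.09 : 100.00 : 26.68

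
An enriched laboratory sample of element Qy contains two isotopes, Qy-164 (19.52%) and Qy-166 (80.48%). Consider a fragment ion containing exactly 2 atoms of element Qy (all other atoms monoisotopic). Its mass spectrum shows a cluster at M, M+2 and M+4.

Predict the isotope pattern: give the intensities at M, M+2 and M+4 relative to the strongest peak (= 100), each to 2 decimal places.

Each Qy atom is independently Qy-164 (p = 0.1952) or Qy-166 (q = 0.8048); the cluster is the binomial expansion (p + q)^2.
P(M) = 0.1952^2 = 0.038103
P(M+2) = 2 × 0.1952^1 × 0.8048^1 = 0.314194
P(M+4) = 0.8048^2 = 0.647703
The M+4 peak is largest (0.647703); scaling to 100 gives 5.88 : 48.51 : 100.00.

5.88 : 48.51 : 100.00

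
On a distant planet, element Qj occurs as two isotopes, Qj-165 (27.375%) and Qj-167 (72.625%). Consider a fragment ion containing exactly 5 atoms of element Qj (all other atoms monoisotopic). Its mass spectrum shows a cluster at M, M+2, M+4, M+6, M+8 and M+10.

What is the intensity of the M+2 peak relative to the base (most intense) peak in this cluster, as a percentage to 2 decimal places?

5.36%

(0.27375 + 0.72625)^5 gives M 0.0015, M+2 0.0204, M+4 0.1082, M+6 0.2871, M+8 0.3808, M+10 0.2020; the largest is M+8.
P(M+8) = C(5,4) × 0.27375^1 × 0.72625^4 = 5 × 0.27375 × 0.27819196 = 0.380775 (base)
P(M+2) = C(5,1) × 0.27375^4 × 0.72625^1 = 5 × 0.00561586 × 0.72625 = 0.020393
Relative intensity = 0.020393 / 0.380775 × 100 = 5.36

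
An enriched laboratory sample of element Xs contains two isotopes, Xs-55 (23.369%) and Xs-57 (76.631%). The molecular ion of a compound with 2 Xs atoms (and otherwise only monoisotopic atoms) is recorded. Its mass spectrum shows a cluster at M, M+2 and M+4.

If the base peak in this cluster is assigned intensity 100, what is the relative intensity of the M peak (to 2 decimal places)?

Binomial terms of (0.23369 + 0.76631)^2: M 0.0546, M+2 0.3582, M+4 0.5872 → M+4 is the base peak.
P(M+4) = C(2,2) × 0.23369^0 × 0.76631^2 = 1 × 1.0000 × 0.58723102 = 0.587231 (base)
P(M) = C(2,0) × 0.23369^2 × 0.76631^0 = 1 × 0.05461102 × 1.0000 = 0.054611
Relative intensity = 0.054611 / 0.587231 × 100 = 9.30

9.30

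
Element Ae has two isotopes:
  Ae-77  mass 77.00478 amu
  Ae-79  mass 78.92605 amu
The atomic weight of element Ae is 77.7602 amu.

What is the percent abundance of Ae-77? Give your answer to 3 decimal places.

60.681%

With x = fraction of Ae-77 (so Ae-79 is 1 − x):
77.00478·x + 78.92605·(1 − x) = 77.7602
(77.00478 − 78.92605)·x = 77.7602 − 78.92605
x = -1.16585 / -1.92127 = 0.60681 → 60.681% Ae-77, 39.319% Ae-79.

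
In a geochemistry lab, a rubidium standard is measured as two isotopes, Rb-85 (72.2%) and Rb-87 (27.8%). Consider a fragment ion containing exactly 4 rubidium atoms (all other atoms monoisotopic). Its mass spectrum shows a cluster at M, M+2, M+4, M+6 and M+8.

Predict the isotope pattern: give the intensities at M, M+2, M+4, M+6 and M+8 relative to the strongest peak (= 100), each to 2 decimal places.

64.93 : 100.00 : 57.76 : 14.83 : 1.43

The 4 Rb atoms are independent, so intensities follow the terms of (0.722 + 0.278)^4.
P(M) = 0.722^4 = 0.271737
P(M+2) = 4 × 0.722^3 × 0.278^1 = 0.418520
P(M+4) = 6 × 0.722^2 × 0.278^2 = 0.241721
P(M+6) = 4 × 0.722^1 × 0.278^3 = 0.062049
P(M+8) = 0.278^4 = 0.005973
The M+2 peak is largest (0.418520); scaling to 100 gives 64.93 : 100.00 : 57.76 : 14.83 : 1.43.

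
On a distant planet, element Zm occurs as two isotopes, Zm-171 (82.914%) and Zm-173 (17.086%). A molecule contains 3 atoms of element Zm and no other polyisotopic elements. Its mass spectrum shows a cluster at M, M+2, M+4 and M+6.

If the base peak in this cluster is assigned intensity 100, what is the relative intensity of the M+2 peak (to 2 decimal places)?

Binomial terms of (0.82914 + 0.17086)^3: M 0.5700, M+2 0.3524, M+4 0.0726, M+6 0.0050 → M is the base peak.
P(M) = C(3,0) × 0.82914^3 × 0.17086^0 = 1 × 0.57001148 × 1.0000 = 0.570011 (base)
P(M+2) = C(3,1) × 0.82914^2 × 0.17086^1 = 3 × 0.68747314 × 0.17086 = 0.352385
Relative intensity = 0.352385 / 0.570011 × 100 = 61.82

61.82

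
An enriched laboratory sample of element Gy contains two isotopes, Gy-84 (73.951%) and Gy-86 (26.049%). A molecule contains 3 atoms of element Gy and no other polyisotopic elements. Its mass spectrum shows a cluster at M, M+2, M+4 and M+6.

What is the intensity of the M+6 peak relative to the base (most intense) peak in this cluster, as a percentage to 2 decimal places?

(0.73951 + 0.26049)^3 gives M 0.4044, M+2 0.4274, M+4 0.1505, M+6 0.0177; the largest is M+2.
P(M+2) = C(3,1) × 0.73951^2 × 0.26049^1 = 3 × 0.54687504 × 0.26049 = 0.427366 (base)
P(M+6) = C(3,3) × 0.73951^0 × 0.26049^3 = 1 × 1.0000 × 0.01767556 = 0.017676
Relative intensity = 0.017676 / 0.427366 × 100 = 4.14

4.14%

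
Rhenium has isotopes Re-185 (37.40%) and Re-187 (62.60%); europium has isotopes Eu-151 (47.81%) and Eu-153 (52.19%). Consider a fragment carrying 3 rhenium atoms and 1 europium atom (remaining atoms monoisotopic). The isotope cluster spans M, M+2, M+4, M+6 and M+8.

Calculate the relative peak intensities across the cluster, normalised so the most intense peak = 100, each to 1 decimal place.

7.2 : 44.0 : 100.0 : 99.8 : 36.9

Rhenium pattern (n=3): 0.05231362 : 0.26268713 : 0.43968487 : 0.24531438
Europium pattern (n=1): 0.4781 : 0.5219
Convolve the two distributions (both contribute in 2-u steps):
  M: 0.05231362×0.4781 = 0.025011
  M+2: 0.05231362×0.5219 + 0.26268713×0.4781 = 0.152893
  M+4: 0.26268713×0.5219 + 0.43968487×0.4781 = 0.347310
  M+6: 0.43968487×0.5219 + 0.24531438×0.4781 = 0.346756
  M+8: 0.24531438×0.5219 = 0.128030
Scale to base peak (0.347310) = 100: 7.2 : 44.0 : 100.0 : 99.8 : 36.9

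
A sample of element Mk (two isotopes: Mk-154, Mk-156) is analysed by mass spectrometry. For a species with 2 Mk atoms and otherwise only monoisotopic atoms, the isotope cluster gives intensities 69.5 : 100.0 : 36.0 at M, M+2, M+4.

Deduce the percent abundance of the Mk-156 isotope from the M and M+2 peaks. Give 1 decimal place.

Let p = fractional abundance of Mk-154. I(M+2)/I(M) = [C(2,1)·p^1·(1−p)] / p^2 = 2·(1−p)/p = 100.0/69.5 = 1.4388
(1−p)/p = 1.4388/2 = 0.7194  ⇒  p = 1/(1 + 0.7194) = 0.5816
Mk-154: 58.2%, Mk-156: 41.8%.

41.8%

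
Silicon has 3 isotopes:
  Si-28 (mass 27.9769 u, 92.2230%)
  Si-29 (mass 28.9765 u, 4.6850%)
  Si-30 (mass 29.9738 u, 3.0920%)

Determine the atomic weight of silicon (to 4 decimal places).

28.0855 u

Ar = Σ fᵢ·mᵢ = 0.922230 × 27.9769 + 0.046850 × 28.9765 + 0.030920 × 29.9738
= 25.80114 + 1.35755 + 0.92679 = 28.08548 u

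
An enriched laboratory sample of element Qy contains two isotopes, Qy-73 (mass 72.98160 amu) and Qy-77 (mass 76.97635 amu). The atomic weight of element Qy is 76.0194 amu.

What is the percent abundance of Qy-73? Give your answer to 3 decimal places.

23.955%

Let x be the fractional abundance of Qy-73; then Qy-77 has abundance 1 − x.
72.98160·x + 76.97635·(1 − x) = 76.0194
(72.98160 − 76.97635)·x = 76.0194 − 76.97635
x = -0.95695 / -3.99475 = 0.23955 → 23.955% Qy-73, 76.045% Qy-77.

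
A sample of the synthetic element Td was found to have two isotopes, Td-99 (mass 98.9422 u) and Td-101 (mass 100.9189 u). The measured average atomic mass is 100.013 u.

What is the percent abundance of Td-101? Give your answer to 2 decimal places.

Writing the weighted mean with unknown fraction x of Td-99:
98.9422·x + 100.9189·(1 − x) = 100.013
(98.9422 − 100.9189)·x = 100.013 − 100.9189
x = -0.9059 / -1.9767 = 0.45829 → 45.83% Td-99, 54.17% Td-101.

54.17%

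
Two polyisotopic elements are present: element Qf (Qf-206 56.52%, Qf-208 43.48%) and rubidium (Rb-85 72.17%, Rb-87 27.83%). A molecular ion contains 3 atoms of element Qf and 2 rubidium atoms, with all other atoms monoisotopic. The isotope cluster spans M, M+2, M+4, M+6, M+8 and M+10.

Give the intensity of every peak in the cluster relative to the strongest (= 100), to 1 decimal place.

Element Qf pattern (n=3): 0.18055373 : 0.41669194 : 0.32055494 : 0.08219939
Rubidium pattern (n=2): 0.52085089 : 0.40169822 : 0.07745089
Convolve the two distributions (both contribute in 2-u steps):
  M: 0.18055373×0.52085089 = 0.094042
  M+2: 0.18055373×0.40169822 + 0.41669194×0.52085089 = 0.289562
  M+4: 0.18055373×0.07745089 + 0.41669194×0.40169822 + 0.32055494×0.52085089 = 0.348330
  M+6: 0.41669194×0.07745089 + 0.32055494×0.40169822 + 0.08219939×0.52085089 = 0.203853
  M+8: 0.32055494×0.07745089 + 0.08219939×0.40169822 = 0.057847
  M+10: 0.08219939×0.07745089 = 0.006366
Scale to base peak (0.348330) = 100: 27.0 : 83.1 : 100.0 : 58.5 : 16.6 : 1.8

27.0 : 83.1 : 100.0 : 58.5 : 16.6 : 1.8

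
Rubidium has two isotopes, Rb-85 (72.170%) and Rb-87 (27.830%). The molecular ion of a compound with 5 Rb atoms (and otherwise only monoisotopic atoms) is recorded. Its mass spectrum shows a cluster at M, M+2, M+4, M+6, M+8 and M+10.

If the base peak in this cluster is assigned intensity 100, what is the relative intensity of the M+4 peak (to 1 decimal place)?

Term probabilities: M 0.1958, M+2 0.3775, M+4 0.2911, M+6 0.1123, M+8 0.0216, M+10 0.0017. Base peak = M+2.
P(M+2) = C(5,1) × 0.72170^4 × 0.27830^1 = 5 × 0.27128565 × 0.2783 = 0.377494 (base)
P(M+4) = C(5,2) × 0.72170^3 × 0.27830^2 = 10 × 0.37589809 × 0.07745089 = 0.291136
Relative intensity = 0.291136 / 0.377494 × 100 = 77.1

77.1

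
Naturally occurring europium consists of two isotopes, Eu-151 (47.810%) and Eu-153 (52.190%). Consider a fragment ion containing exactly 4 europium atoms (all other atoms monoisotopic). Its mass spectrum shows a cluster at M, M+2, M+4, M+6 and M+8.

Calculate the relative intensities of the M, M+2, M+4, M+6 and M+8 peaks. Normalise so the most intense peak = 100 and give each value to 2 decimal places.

Each Eu atom is independently Eu-151 (p = 0.47810) or Eu-153 (q = 0.52190); the cluster is the binomial expansion (p + q)^4.
P(M) = 0.47810^4 = 0.052249
P(M+2) = 4 × 0.47810^3 × 0.52190^1 = 0.228141
P(M+4) = 6 × 0.47810^2 × 0.52190^2 = 0.373563
P(M+6) = 4 × 0.47810^1 × 0.52190^3 = 0.271857
P(M+8) = 0.52190^4 = 0.074191
The M+4 peak is largest (0.373563); scaling to 100 gives 13.99 : 61.07 : 100.00 : 72.77 : 19.86.

13.99 : 61.07 : 100.00 : 72.77 : 19.86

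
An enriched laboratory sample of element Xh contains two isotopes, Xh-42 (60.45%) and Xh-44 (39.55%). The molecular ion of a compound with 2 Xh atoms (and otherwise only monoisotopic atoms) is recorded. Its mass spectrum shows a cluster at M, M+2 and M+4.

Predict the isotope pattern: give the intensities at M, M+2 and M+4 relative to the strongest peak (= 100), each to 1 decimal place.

Each Xh atom is independently Xh-42 (p = 0.6045) or Xh-44 (q = 0.3955); the cluster is the binomial expansion (p + q)^2.
P(M) = 0.6045^2 = 0.365420
P(M+2) = 2 × 0.6045^1 × 0.3955^1 = 0.478159
P(M+4) = 0.3955^2 = 0.156420
The M+2 peak is largest (0.478159); scaling to 100 gives 76.4 : 100.0 : 32.7.

76.4 : 100.0 : 32.7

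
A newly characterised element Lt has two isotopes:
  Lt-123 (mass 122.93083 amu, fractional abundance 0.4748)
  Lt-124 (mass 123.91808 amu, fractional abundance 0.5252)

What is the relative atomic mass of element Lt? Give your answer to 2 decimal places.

123.45 amu

The abundance-weighted mean is 0.4748 × 122.93083 + 0.5252 × 123.91808
= 58.367558 + 65.081776 = 123.449334 amu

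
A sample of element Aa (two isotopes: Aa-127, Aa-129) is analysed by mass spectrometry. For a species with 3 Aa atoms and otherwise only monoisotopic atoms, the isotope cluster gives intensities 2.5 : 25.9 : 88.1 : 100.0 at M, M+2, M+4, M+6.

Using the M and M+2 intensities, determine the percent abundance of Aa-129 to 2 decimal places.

Let p = fractional abundance of Aa-127. I(M+2)/I(M) = [C(3,1)·p^2·(1−p)] / p^3 = 3·(1−p)/p = 25.9/2.5 = 10.3600
(1−p)/p = 10.3600/3 = 3.4533  ⇒  p = 1/(1 + 3.4533) = 0.2246
Aa-127: 22.46%, Aa-129: 77.54%.

77.54%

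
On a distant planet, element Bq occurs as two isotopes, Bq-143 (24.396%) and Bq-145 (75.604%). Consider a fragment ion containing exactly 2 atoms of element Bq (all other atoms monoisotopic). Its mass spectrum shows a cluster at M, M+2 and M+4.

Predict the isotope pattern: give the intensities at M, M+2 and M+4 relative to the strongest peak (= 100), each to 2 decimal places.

Each Bq atom is independently Bq-143 (p = 0.24396) or Bq-145 (q = 0.75604); the cluster is the binomial expansion (p + q)^2.
P(M) = 0.24396^2 = 0.059516
P(M+2) = 2 × 0.24396^1 × 0.75604^1 = 0.368887
P(M+4) = 0.75604^2 = 0.571596
The M+4 peak is largest (0.571596); scaling to 100 gives 10.41 : 64.54 : 100.00.

10.41 : 64.54 : 100.00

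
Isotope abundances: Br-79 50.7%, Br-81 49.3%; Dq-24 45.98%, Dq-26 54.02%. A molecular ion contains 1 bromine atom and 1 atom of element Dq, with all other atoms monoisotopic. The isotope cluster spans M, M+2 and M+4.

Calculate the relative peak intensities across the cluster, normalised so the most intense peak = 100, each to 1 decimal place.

46.6 : 100.0 : 53.2

Bromine pattern (n=1): 0.5070 : 0.4930
Element Dq pattern (n=1): 0.4598 : 0.5402
Convolve the two distributions (both contribute in 2-u steps):
  M: 0.5070×0.4598 = 0.233119
  M+2: 0.5070×0.5402 + 0.4930×0.4598 = 0.500563
  M+4: 0.4930×0.5402 = 0.266319
Scale to base peak (0.500563) = 100: 46.6 : 100.0 : 53.2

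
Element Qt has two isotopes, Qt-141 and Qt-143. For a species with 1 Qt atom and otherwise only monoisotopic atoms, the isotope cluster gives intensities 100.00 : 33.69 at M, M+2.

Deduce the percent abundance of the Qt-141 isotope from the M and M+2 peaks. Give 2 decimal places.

74.80%

If p is the fraction of Qt that is Qt-141, then I(M+2)/I(M) = [C(1,1)·p^0·(1−p)] / p^1 = 1·(1−p)/p = 33.69/100.00 = 0.3369
(1−p)/p = 0.3369/1 = 0.3369  ⇒  p = 1/(1 + 0.3369) = 0.7480
Qt-141: 74.80%, Qt-143: 25.20%.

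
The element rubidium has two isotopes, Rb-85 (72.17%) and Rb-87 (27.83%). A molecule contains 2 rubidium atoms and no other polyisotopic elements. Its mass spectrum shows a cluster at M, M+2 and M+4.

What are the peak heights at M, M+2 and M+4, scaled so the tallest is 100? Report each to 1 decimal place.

The 2 Rb atoms are independent, so intensities follow the terms of (0.7217 + 0.2783)^2.
P(M) = 0.7217^2 = 0.520851
P(M+2) = 2 × 0.7217^1 × 0.2783^1 = 0.401698
P(M+4) = 0.2783^2 = 0.077451
The M peak is largest (0.520851); scaling to 100 gives 100.0 : 77.1 : 14.9.

100.0 : 77.1 : 14.9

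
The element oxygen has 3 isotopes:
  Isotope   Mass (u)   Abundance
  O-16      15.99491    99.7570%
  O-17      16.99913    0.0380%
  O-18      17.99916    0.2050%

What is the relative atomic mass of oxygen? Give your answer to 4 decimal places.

15.9994 u

Weight each isotope mass by its fractional abundance: 0.997570 × 15.99491 + 0.000380 × 16.99913 + 0.002050 × 17.99916
= 15.956042 + 0.006460 + 0.036898 = 15.999400 u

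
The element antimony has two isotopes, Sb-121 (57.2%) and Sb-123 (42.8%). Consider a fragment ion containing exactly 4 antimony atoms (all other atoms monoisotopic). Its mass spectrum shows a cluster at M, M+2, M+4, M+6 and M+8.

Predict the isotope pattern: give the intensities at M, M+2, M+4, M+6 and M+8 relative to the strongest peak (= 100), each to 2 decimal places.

29.77 : 89.10 : 100.00 : 49.88 : 9.33

Expanding (0.572 + 0.428)^4:
P(M) = 0.572^4 = 0.107049
P(M+2) = 4 × 0.572^3 × 0.428^1 = 0.320400
P(M+4) = 6 × 0.572^2 × 0.428^2 = 0.359609
P(M+6) = 4 × 0.572^1 × 0.428^3 = 0.179385
P(M+8) = 0.428^4 = 0.033556
The M+4 peak is largest (0.359609); scaling to 100 gives 29.77 : 89.10 : 100.00 : 49.88 : 9.33.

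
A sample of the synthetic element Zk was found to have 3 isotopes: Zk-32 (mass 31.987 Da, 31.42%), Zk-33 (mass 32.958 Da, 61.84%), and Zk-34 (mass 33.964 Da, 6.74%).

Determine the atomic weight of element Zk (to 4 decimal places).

32.7207 Da

Weight each isotope mass by its fractional abundance: 0.3142 × 31.987 + 0.6184 × 32.958 + 0.0674 × 33.964
= 10.05032 + 20.38123 + 2.28917 = 32.72072 Da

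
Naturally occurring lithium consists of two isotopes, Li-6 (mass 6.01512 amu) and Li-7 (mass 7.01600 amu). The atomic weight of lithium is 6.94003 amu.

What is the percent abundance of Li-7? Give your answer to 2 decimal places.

92.41%

Writing the weighted mean with unknown fraction x of Li-6:
6.01512·x + 7.01600·(1 − x) = 6.94003
(6.01512 − 7.01600)·x = 6.94003 − 7.01600
x = -0.07597 / -1.00088 = 0.07590 → 7.59% Li-6, 92.41% Li-7.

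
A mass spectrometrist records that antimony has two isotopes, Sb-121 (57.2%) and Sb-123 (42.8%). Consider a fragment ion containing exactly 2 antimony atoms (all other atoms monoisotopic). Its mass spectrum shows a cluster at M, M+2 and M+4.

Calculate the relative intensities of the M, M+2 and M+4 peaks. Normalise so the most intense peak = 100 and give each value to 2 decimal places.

The 2 Sb atoms are independent, so intensities follow the terms of (0.572 + 0.428)^2.
P(M) = 0.572^2 = 0.327184
P(M+2) = 2 × 0.572^1 × 0.428^1 = 0.489632
P(M+4) = 0.428^2 = 0.183184
The M+2 peak is largest (0.489632); scaling to 100 gives 66.82 : 100.00 : 37.41.

66.82 : 100.00 : 37.41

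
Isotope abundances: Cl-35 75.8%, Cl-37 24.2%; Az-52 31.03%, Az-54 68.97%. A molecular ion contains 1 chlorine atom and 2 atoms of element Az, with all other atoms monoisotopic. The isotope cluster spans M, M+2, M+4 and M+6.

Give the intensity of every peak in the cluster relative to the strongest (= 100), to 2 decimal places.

Chlorine pattern (n=1): 0.7580 : 0.2420
Element Az pattern (n=2): 0.09628609 : 0.42802782 : 0.47568609
Convolve the two distributions (both contribute in 2-u steps):
  M: 0.7580×0.09628609 = 0.072985
  M+2: 0.7580×0.42802782 + 0.2420×0.09628609 = 0.347746
  M+4: 0.7580×0.47568609 + 0.2420×0.42802782 = 0.464153
  M+6: 0.2420×0.47568609 = 0.115116
Scale to base peak (0.464153) = 100: 15.72 : 74.92 : 100.00 : 24.80

15.72 : 74.92 : 100.00 : 24.80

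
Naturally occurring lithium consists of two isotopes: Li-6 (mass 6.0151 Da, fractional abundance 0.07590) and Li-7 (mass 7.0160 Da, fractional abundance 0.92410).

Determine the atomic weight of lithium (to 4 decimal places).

Weight each isotope mass by its fractional abundance: 0.07590 × 6.0151 + 0.92410 × 7.0160
= 0.45655 + 6.48349 = 6.94004 Da

6.9400 Da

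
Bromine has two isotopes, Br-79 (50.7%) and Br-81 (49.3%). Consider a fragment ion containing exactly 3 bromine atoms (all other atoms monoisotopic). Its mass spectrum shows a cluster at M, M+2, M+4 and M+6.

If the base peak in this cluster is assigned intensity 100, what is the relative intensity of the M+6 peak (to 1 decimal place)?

Term probabilities: M 0.1303, M+2 0.3802, M+4 0.3697, M+6 0.1198. Base peak = M+2.
P(M+2) = C(3,1) × 0.507^2 × 0.493^1 = 3 × 0.257049 × 0.4930 = 0.380175 (base)
P(M+6) = C(3,3) × 0.507^0 × 0.493^3 = 1 × 1.0000 × 0.11982316 = 0.119823
Relative intensity = 0.119823 / 0.380175 × 100 = 31.5

31.5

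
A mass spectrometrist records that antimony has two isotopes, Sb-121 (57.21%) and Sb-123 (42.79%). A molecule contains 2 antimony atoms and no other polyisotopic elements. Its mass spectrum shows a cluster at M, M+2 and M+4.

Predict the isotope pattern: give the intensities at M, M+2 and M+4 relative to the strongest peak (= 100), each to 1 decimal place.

Each Sb atom is independently Sb-121 (p = 0.5721) or Sb-123 (q = 0.4279); the cluster is the binomial expansion (p + q)^2.
P(M) = 0.5721^2 = 0.327298
P(M+2) = 2 × 0.5721^1 × 0.4279^1 = 0.489603
P(M+4) = 0.4279^2 = 0.183098
The M+2 peak is largest (0.489603); scaling to 100 gives 66.8 : 100.0 : 37.4.

66.8 : 100.0 : 37.4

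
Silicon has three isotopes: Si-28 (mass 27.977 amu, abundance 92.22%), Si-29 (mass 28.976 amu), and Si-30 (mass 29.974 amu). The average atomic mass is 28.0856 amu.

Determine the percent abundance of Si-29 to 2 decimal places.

The remaining 7.78% is split between Si-29 (fraction x) and Si-30 (fraction 0.0778 − x).
Substituting: 28.976x + 29.974(0.0778 − x) = 2.2852106
(28.976 − 29.974)x = -0.0467666  ⇒  x = 0.04686, y = 0.03094
Si-29: 4.69%, Si-30: 3.09%.

4.69%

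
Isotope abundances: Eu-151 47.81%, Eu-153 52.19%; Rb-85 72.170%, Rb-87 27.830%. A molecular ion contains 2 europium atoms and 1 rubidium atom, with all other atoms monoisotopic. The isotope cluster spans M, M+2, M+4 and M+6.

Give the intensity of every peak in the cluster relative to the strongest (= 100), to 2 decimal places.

38.93 : 100.00 : 79.16 : 17.89

Europium pattern (n=2): 0.22857961 : 0.49904078 : 0.27237961
Rubidium pattern (n=1): 0.7217 : 0.2783
Convolve the two distributions (both contribute in 2-u steps):
  M: 0.22857961×0.7217 = 0.164966
  M+2: 0.22857961×0.2783 + 0.49904078×0.7217 = 0.423771
  M+4: 0.49904078×0.2783 + 0.27237961×0.7217 = 0.335459
  M+6: 0.27237961×0.2783 = 0.075803
Scale to base peak (0.423771) = 100: 38.93 : 100.00 : 79.16 : 17.89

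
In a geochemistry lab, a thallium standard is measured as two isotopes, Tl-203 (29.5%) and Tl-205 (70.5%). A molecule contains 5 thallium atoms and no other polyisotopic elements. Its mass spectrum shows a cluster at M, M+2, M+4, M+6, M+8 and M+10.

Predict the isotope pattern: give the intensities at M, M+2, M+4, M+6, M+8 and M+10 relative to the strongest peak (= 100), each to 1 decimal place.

0.6 : 7.3 : 35.0 : 83.7 : 100.0 : 47.8

Each Tl atom is independently Tl-203 (p = 0.295) or Tl-205 (q = 0.705); the cluster is the binomial expansion (p + q)^5.
P(M) = 0.295^5 = 0.002234
P(M+2) = 5 × 0.295^4 × 0.705^1 = 0.026696
P(M+4) = 10 × 0.295^3 × 0.705^2 = 0.127598
P(M+6) = 10 × 0.295^2 × 0.705^3 = 0.304938
P(M+8) = 5 × 0.295^1 × 0.705^4 = 0.364375
P(M+10) = 0.705^5 = 0.174159
The M+8 peak is largest (0.364375); scaling to 100 gives 0.6 : 7.3 : 35.0 : 83.7 : 100.0 : 47.8.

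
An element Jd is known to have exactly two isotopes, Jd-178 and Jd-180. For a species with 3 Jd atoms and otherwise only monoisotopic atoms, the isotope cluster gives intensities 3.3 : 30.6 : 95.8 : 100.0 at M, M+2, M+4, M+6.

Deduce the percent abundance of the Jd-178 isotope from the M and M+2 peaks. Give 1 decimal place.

24.4%

If p is the fraction of Jd that is Jd-178, then I(M+2)/I(M) = [C(3,1)·p^2·(1−p)] / p^3 = 3·(1−p)/p = 30.6/3.3 = 9.2727
(1−p)/p = 9.2727/3 = 3.0909  ⇒  p = 1/(1 + 3.0909) = 0.2444
Jd-178: 24.4%, Jd-180: 75.6%.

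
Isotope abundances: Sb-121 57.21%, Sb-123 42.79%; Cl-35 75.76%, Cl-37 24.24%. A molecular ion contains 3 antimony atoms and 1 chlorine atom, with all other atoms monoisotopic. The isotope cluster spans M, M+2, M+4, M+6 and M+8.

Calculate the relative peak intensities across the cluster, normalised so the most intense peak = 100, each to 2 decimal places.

Antimony pattern (n=3): 0.18724742 : 0.42015297 : 0.3142518 : 0.07834781
Chlorine pattern (n=1): 0.7576 : 0.2424
Convolve the two distributions (both contribute in 2-u steps):
  M: 0.18724742×0.7576 = 0.141859
  M+2: 0.18724742×0.2424 + 0.42015297×0.7576 = 0.363697
  M+4: 0.42015297×0.2424 + 0.3142518×0.7576 = 0.339922
  M+6: 0.3142518×0.2424 + 0.07834781×0.7576 = 0.135531
  M+8: 0.07834781×0.2424 = 0.018992
Scale to base peak (0.363697) = 100: 39.00 : 100.00 : 93.46 : 37.26 : 5.22

39.00 : 100.00 : 93.46 : 37.26 : 5.22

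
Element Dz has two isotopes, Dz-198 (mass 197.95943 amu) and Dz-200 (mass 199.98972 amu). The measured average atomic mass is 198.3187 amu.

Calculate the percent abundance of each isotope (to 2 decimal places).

Dz-198: 82.30%, Dz-200: 17.70%

With x = fraction of Dz-198 (so Dz-200 is 1 − x):
197.95943·x + 199.98972·(1 − x) = 198.3187
(197.95943 − 199.98972)·x = 198.3187 − 199.98972
x = -1.67102 / -2.03029 = 0.82304 → 82.30% Dz-198, 17.70% Dz-200.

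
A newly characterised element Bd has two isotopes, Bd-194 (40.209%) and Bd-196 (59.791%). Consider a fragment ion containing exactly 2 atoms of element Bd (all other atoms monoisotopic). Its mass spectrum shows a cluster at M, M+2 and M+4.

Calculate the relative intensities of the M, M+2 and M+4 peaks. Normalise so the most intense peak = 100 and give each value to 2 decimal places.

33.62 : 100.00 : 74.35

Each Bd atom is independently Bd-194 (p = 0.40209) or Bd-196 (q = 0.59791); the cluster is the binomial expansion (p + q)^2.
P(M) = 0.40209^2 = 0.161676
P(M+2) = 2 × 0.40209^1 × 0.59791^1 = 0.480827
P(M+4) = 0.59791^2 = 0.357496
The M+2 peak is largest (0.480827); scaling to 100 gives 33.62 : 100.00 : 74.35.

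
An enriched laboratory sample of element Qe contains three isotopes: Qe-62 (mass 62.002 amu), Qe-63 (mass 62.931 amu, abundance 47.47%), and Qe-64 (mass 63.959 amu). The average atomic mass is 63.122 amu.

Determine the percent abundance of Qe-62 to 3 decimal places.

17.834%

Let x and y be the fractions of Qe-62 and Qe-64. Then x + y = 1 − 0.4747 = 0.5253 and 62.002x + 63.959y = 63.122 − 0.4747×62.931 = 33.2486543.
Substituting: 62.002x + 63.959(0.5253 − x) = 33.2486543
(62.002 − 63.959)x = -0.3490084  ⇒  x = 0.17834, y = 0.34696
Qe-62: 17.834%, Qe-64: 34.696%.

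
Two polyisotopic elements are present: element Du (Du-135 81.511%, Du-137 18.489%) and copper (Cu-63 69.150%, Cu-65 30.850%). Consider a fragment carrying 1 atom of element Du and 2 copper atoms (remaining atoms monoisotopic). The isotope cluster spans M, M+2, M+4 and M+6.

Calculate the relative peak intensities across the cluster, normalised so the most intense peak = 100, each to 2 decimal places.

Element Du pattern (n=1): 0.81511 : 0.18489
Copper pattern (n=2): 0.47817225 : 0.4266555 : 0.09517225
Convolve the two distributions (both contribute in 2-u steps):
  M: 0.81511×0.47817225 = 0.389763
  M+2: 0.81511×0.4266555 + 0.18489×0.47817225 = 0.436180
  M+4: 0.81511×0.09517225 + 0.18489×0.4266555 = 0.156460
  M+6: 0.18489×0.09517225 = 0.017596
Scale to base peak (0.436180) = 100: 89.36 : 100.00 : 35.87 : 4.03

89.36 : 100.00 : 35.87 : 4.03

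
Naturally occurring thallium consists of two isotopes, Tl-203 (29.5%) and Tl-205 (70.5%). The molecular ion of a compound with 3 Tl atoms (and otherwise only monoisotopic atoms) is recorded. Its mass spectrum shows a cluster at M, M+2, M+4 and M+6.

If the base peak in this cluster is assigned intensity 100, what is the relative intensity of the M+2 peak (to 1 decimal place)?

(0.295 + 0.705)^3 gives M 0.0257, M+2 0.1841, M+4 0.4399, M+6 0.3504; the largest is M+4.
P(M+4) = C(3,2) × 0.295^1 × 0.705^2 = 3 × 0.2950 × 0.497025 = 0.439867 (base)
P(M+2) = C(3,1) × 0.295^2 × 0.705^1 = 3 × 0.087025 × 0.7050 = 0.184058
Relative intensity = 0.184058 / 0.439867 × 100 = 41.8

41.8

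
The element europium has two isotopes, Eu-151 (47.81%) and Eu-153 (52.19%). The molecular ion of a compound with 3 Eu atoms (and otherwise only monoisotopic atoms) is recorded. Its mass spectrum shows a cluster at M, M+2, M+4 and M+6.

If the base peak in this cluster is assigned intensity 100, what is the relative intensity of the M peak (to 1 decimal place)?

Term probabilities: M 0.1093, M+2 0.3579, M+4 0.3907, M+6 0.1422. Base peak = M+4.
P(M+4) = C(3,2) × 0.4781^1 × 0.5219^2 = 3 × 0.4781 × 0.27237961 = 0.390674 (base)
P(M) = C(3,0) × 0.4781^3 × 0.5219^0 = 1 × 0.10928391 × 1.0000 = 0.109284
Relative intensity = 0.109284 / 0.390674 × 100 = 28.0

28.0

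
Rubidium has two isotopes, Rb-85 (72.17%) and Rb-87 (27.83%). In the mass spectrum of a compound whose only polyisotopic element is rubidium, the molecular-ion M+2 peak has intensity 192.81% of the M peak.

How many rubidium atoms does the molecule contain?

5

For n independent Rb atoms, I(M+2)/I(M) = n · (abundance Rb-87) / (abundance Rb-85) = n · 0.2783/0.7217.
n = 1.9281 × 0.7217/0.2783 = 5.00 ≈ 5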